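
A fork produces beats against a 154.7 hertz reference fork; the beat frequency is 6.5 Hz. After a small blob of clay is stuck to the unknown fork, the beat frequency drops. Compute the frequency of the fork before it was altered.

|f − 154.7| = 6.5, so the fork was at either 148.2 Hz or 161.2 Hz.
Adding mass to a fork lowers its frequency; the adjustment lowers the fork's frequency.
The beat rate fell, so the adjustment moved the fork toward 154.7 Hz — it must have started above the reference.

161.2 Hz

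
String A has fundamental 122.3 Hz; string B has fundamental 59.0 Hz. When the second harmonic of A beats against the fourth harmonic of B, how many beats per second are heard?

Second harmonic of the first: 2·122.3 = 244.6 Hz.
Fourth harmonic of the second: 4·59.0 = 236.0 Hz.
f_beat = |244.6 − 236.0| = 8.6 Hz.

8.6 Hz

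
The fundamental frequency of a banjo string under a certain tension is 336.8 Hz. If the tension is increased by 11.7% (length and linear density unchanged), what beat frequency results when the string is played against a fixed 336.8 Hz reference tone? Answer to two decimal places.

For a string, f ∝ √T, so the new frequency is 336.8·√1.117 = 355.9579 Hz.
f_beat = |355.9579 − 336.8| = 19.16 Hz.

19.16 Hz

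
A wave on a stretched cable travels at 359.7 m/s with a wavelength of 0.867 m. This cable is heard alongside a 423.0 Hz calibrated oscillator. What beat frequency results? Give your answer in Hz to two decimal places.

Source frequency f = v/λ = 359.7/0.867 = 414.8789 Hz.
f_beat = |414.8789 − 423.0| = 8.12 Hz.

8.12 Hz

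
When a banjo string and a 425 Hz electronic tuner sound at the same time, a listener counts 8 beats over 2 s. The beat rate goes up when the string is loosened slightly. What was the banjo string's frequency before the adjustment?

421 Hz

Beat frequency = 8/2 = 4 Hz.
|f − 425| = 4, so the banjo string was at either 421 Hz or 429 Hz.
Reducing tension lowers a string's frequency; the adjustment lowers the banjo string's frequency.
The beat rate rose, so the adjustment moved the banjo string further from 425 Hz — it was already below the reference.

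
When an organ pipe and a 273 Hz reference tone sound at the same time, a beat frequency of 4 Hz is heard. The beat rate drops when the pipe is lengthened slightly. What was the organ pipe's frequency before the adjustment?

|f − 273| = 4, so the organ pipe was at either 269 Hz or 277 Hz.
A longer pipe has a lower fundamental; the adjustment lowers the organ pipe's frequency.
The beat rate fell, so the adjustment moved the organ pipe toward 273 Hz — it must have started above the reference.

277 Hz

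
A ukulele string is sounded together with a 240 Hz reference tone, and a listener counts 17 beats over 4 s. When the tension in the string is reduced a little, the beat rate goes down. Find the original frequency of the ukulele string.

244.25 Hz

Beat frequency = 17/4 = 4.25 Hz.
|f − 240| = 4.25, so the ukulele string was at either 235.75 Hz or 244.25 Hz.
Lower tension means lower frequency; the adjustment lowers the ukulele string's frequency.
The beat rate fell, so the adjustment moved the ukulele string toward 240 Hz — it must have started above the reference.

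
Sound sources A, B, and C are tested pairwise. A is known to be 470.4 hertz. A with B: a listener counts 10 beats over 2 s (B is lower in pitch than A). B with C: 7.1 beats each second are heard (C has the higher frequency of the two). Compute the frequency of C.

472.5 Hz

A–B: Beat frequency = 10/2 = 5 Hz.
B is below A, so f_B = 470.4 − 5 = 465.4 Hz.
C is above B, so f_C = 465.4 + 7.1 = 472.5 Hz.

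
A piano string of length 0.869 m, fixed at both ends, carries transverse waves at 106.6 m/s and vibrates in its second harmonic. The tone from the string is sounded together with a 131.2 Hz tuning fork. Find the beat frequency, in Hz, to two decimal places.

8.53 Hz

For a string fixed at both ends, f_n = n·v/(2L) = 2·106.6/(2·0.869) = 122.6697 Hz.
f_beat = |122.6697 − 131.2| = 8.53 Hz.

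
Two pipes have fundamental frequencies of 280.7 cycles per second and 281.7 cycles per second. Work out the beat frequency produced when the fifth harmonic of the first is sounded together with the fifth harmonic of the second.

5.0 Hz

Fifth harmonic of the first: 5·280.7 = 1403.5 Hz.
Fifth harmonic of the second: 5·281.7 = 1408.5 Hz.
f_beat = |1403.5 − 1408.5| = 5.0 Hz.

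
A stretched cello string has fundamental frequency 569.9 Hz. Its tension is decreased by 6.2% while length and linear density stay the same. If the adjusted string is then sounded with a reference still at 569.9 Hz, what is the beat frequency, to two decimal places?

17.95 Hz

For a string, f ∝ √T, so the new frequency is 569.9·√0.938 = 551.9504 Hz.
f_beat = |551.9504 − 569.9| = 17.95 Hz.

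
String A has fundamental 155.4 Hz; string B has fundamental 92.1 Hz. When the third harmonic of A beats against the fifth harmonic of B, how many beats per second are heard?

Third harmonic of the first: 3·155.4 = 466.2 Hz.
Fifth harmonic of the second: 5·92.1 = 460.5 Hz.
f_beat = |466.2 − 460.5| = 5.7 Hz.

5.7 Hz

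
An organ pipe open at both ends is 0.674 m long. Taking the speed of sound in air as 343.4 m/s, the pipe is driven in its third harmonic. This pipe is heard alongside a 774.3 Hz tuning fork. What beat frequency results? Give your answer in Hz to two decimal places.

10.06 Hz

Open pipe: f_n = n·v/(2L) = 3·343.4/(2·0.674) = 764.2433 Hz.
f_beat = |764.2433 − 774.3| = 10.06 Hz.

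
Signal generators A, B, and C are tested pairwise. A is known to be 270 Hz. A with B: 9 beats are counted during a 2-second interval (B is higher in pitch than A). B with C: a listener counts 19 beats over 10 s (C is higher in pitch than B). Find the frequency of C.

A–B: Beat frequency = 9/2 = 4.5 Hz.
B is above A, so f_B = 270 + 4.5 = 274.5 Hz.
B–C: Beat frequency = 19/10 = 1.9 Hz.
C is above B, so f_C = 274.5 + 1.9 = 276.4 Hz.

276.4 Hz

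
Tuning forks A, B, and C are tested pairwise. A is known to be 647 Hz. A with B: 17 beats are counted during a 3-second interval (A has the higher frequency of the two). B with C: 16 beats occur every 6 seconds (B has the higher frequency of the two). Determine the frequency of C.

638.6667 Hz

A–B: Beat frequency = 17/3 = 5.6667 Hz.
B is below A, so f_B = 647 − 5.6667 = 641.3333 Hz.
B–C: Beat frequency = 16/6 = 2.6667 Hz.
C is below B, so f_C = 641.3333 − 2.6667 = 638.6667 Hz.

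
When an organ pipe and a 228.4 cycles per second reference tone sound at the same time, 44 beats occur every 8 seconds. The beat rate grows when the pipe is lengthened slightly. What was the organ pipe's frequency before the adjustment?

Beat frequency = 44/8 = 5.5 Hz.
|f − 228.4| = 5.5, so the organ pipe was at either 222.9 Hz or 233.9 Hz.
A longer pipe has a lower fundamental; the adjustment lowers the organ pipe's frequency.
The beat rate rose, so the adjustment moved the organ pipe further from 228.4 Hz — it was already below the reference.

222.9 Hz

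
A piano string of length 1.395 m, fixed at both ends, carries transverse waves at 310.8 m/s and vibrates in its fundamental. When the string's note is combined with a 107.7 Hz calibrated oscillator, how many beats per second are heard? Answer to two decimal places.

For a string fixed at both ends, f_n = n·v/(2L) = 1·310.8/(2·1.395) = 111.3978 Hz.
f_beat = |111.3978 − 107.7| = 3.70 Hz.

3.70 Hz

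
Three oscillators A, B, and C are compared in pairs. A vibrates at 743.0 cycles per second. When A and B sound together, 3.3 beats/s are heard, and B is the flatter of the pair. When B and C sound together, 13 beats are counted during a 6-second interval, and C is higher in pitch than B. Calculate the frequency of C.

741.8667 Hz

B is below A, so f_B = 743.0 − 3.3 = 739.7 Hz.
B–C: Beat frequency = 13/6 = 2.1667 Hz.
C is above B, so f_C = 739.7 + 2.1667 = 741.8667 Hz.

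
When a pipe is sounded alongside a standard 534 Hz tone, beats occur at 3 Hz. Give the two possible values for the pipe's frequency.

|f − 534| = 3, so f = 534 ± 3.

531 Hz or 537 Hz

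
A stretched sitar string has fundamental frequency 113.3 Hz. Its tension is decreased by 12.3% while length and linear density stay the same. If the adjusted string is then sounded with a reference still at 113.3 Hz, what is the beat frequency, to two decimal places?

7.20 Hz

For a string, f ∝ √T, so the new frequency is 113.3·√0.877 = 106.1035 Hz.
f_beat = |106.1035 − 113.3| = 7.20 Hz.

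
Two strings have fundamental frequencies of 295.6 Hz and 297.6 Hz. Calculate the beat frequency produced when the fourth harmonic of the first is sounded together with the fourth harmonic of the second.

8.0 Hz

Fourth harmonic of the first: 4·295.6 = 1182.4 Hz.
Fourth harmonic of the second: 4·297.6 = 1190.4 Hz.
f_beat = |1182.4 − 1190.4| = 8.0 Hz.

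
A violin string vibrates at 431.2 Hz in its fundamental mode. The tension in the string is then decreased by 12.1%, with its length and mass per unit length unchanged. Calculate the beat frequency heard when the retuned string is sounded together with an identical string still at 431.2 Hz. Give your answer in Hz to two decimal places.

26.93 Hz

For a string, f ∝ √T, so the new frequency is 431.2·√0.879 = 404.2716 Hz.
f_beat = |404.2716 − 431.2| = 26.93 Hz.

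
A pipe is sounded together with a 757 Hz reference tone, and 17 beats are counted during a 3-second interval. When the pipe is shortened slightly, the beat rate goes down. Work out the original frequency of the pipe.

Beat frequency = 17/3 = 5.6667 Hz.
|f − 757| = 5.6667, so the pipe was at either 751.3333 Hz or 762.6667 Hz.
A shorter pipe has a higher fundamental; the adjustment raises the pipe's frequency.
The beat rate fell, so the adjustment moved the pipe toward 757 Hz — it must have started below the reference.

751.3333 Hz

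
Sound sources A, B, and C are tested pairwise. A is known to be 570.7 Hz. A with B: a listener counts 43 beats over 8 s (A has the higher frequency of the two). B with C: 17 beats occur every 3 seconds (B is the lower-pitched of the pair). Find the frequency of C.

A–B: Beat frequency = 43/8 = 5.375 Hz.
B is below A, so f_B = 570.7 − 5.375 = 565.325 Hz.
B–C: Beat frequency = 17/3 = 5.6667 Hz.
C is above B, so f_C = 565.325 + 5.6667 = 570.9917 Hz.

570.9917 Hz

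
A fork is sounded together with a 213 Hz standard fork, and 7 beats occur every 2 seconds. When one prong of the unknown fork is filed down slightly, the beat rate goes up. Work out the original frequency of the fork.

Beat frequency = 7/2 = 3.5 Hz.
|f − 213| = 3.5, so the fork was at either 209.5 Hz or 216.5 Hz.
Filing a prong removes mass and raises the fork's frequency; the adjustment raises the fork's frequency.
The beat rate rose, so the adjustment moved the fork further from 213 Hz — it was already above the reference.

216.5 Hz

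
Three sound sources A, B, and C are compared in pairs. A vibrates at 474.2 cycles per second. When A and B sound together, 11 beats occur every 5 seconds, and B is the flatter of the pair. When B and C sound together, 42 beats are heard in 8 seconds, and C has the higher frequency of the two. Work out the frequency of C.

A–B: Beat frequency = 11/5 = 2.2 Hz.
B is below A, so f_B = 474.2 − 2.2 = 472 Hz.
B–C: Beat frequency = 42/8 = 5.25 Hz.
C is above B, so f_C = 472 + 5.25 = 477.25 Hz.

477.25 Hz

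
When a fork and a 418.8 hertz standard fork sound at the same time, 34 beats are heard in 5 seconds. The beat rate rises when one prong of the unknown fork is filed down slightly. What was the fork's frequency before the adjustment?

Beat frequency = 34/5 = 6.8 Hz.
|f − 418.8| = 6.8, so the fork was at either 412 Hz or 425.6 Hz.
Filing a prong removes mass and raises the fork's frequency; the adjustment raises the fork's frequency.
The beat rate rose, so the adjustment moved the fork further from 418.8 Hz — it was already above the reference.

425.6 Hz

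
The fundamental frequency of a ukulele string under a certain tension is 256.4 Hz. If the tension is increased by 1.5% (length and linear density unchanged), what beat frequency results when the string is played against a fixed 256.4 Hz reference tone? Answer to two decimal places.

For a string, f ∝ √T, so the new frequency is 256.4·√1.015 = 258.3158 Hz.
f_beat = |258.3158 − 256.4| = 1.92 Hz.

1.92 Hz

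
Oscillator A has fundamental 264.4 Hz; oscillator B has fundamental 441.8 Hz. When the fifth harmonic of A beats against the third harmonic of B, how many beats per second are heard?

3.4 Hz

Fifth harmonic of the first: 5·264.4 = 1322.0 Hz.
Third harmonic of the second: 3·441.8 = 1325.4 Hz.
f_beat = |1322.0 − 1325.4| = 3.4 Hz.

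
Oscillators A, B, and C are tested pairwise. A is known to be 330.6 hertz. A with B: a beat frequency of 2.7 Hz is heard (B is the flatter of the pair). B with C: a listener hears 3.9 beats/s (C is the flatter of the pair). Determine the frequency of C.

324 Hz

B is below A, so f_B = 330.6 − 2.7 = 327.9 Hz.
C is below B, so f_C = 327.9 − 3.9 = 324 Hz.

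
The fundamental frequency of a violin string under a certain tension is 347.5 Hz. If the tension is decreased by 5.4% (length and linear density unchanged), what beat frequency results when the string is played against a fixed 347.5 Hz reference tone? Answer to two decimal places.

For a string, f ∝ √T, so the new frequency is 347.5·√0.946 = 337.9873 Hz.
f_beat = |337.9873 − 347.5| = 9.51 Hz.

9.51 Hz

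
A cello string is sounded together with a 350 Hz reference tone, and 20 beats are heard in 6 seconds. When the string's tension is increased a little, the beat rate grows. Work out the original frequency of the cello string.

Beat frequency = 20/6 = 3.3333 Hz.
|f − 350| = 3.3333, so the cello string was at either 346.6667 Hz or 353.3333 Hz.
Higher tension means higher frequency; the adjustment raises the cello string's frequency.
The beat rate rose, so the adjustment moved the cello string further from 350 Hz — it was already above the reference.

353.3333 Hz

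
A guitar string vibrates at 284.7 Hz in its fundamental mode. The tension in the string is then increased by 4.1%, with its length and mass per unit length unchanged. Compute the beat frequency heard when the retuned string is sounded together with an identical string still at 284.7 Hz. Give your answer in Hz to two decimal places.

For a string, f ∝ √T, so the new frequency is 284.7·√1.041 = 290.4777 Hz.
f_beat = |290.4777 − 284.7| = 5.78 Hz.

5.78 Hz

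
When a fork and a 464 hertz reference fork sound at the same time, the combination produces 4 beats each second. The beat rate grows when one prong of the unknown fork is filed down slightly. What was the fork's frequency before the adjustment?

|f − 464| = 4, so the fork was at either 460 Hz or 468 Hz.
Filing a prong removes mass and raises the fork's frequency; the adjustment raises the fork's frequency.
The beat rate rose, so the adjustment moved the fork further from 464 Hz — it was already above the reference.

468 Hz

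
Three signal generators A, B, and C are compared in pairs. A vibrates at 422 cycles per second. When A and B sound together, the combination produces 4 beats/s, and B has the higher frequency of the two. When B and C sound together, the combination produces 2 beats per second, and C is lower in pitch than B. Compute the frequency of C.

424 Hz

B is above A, so f_B = 422 + 4 = 426 Hz.
C is below B, so f_C = 426 − 2 = 424 Hz.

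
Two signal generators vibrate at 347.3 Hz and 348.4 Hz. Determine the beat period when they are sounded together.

0.909 s

f_beat = |347.3 − 348.4| = 1.1 Hz.
Beat period T = 1 / f_beat = 1 / 1.1 s.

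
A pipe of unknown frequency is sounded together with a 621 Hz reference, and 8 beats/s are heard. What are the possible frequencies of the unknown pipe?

|f − 621| = 8, so f = 621 ± 8.

613 Hz or 629 Hz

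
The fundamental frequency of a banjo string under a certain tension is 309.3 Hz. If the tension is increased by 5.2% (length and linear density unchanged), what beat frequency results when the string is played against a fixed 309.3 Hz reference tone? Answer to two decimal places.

7.94 Hz

For a string, f ∝ √T, so the new frequency is 309.3·√1.052 = 317.2399 Hz.
f_beat = |317.2399 − 309.3| = 7.94 Hz.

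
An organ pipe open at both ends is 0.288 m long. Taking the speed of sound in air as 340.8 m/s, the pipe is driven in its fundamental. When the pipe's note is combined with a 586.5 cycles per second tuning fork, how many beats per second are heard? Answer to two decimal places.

5.17 Hz

Open pipe: f_n = n·v/(2L) = 1·340.8/(2·0.288) = 591.6667 Hz.
f_beat = |591.6667 − 586.5| = 5.17 Hz.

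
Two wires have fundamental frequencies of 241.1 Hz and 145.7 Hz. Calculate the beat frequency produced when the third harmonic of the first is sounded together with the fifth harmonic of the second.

5.2 Hz

Third harmonic of the first: 3·241.1 = 723.3 Hz.
Fifth harmonic of the second: 5·145.7 = 728.5 Hz.
f_beat = |723.3 − 728.5| = 5.2 Hz.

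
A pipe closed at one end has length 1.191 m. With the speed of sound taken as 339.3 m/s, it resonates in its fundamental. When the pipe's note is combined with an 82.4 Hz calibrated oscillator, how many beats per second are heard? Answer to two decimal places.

11.18 Hz

Closed pipe (odd harmonics): f_n = n·v/(4L) = 1·339.3/(4·1.191) = 71.2217 Hz.
f_beat = |71.2217 − 82.4| = 11.18 Hz.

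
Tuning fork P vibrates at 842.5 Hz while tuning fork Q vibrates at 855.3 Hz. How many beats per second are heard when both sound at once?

f_beat = |f₁ − f₂|.
|842.5 − 855.3| = 12.8 Hz.

12.8 Hz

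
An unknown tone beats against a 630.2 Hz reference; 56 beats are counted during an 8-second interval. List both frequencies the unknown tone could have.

623.2 Hz or 637.2 Hz

Beat frequency = 56/8 = 7 Hz.
|f − 630.2| = 7, so f = 630.2 ± 7.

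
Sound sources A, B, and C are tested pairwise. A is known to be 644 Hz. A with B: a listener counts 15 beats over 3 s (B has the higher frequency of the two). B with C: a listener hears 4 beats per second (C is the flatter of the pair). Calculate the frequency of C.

645 Hz

A–B: Beat frequency = 15/3 = 5 Hz.
B is above A, so f_B = 644 + 5 = 649 Hz.
C is below B, so f_C = 649 − 4 = 645 Hz.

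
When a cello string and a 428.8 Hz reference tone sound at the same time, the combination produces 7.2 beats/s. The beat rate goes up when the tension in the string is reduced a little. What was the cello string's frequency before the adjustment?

|f − 428.8| = 7.2, so the cello string was at either 421.6 Hz or 436 Hz.
Lower tension means lower frequency; the adjustment lowers the cello string's frequency.
The beat rate rose, so the adjustment moved the cello string further from 428.8 Hz — it was already below the reference.

421.6 Hz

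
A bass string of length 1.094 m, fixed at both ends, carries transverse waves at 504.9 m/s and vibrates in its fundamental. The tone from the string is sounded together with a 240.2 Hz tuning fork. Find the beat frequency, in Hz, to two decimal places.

9.44 Hz

For a string fixed at both ends, f_n = n·v/(2L) = 1·504.9/(2·1.094) = 230.7587 Hz.
f_beat = |230.7587 − 240.2| = 9.44 Hz.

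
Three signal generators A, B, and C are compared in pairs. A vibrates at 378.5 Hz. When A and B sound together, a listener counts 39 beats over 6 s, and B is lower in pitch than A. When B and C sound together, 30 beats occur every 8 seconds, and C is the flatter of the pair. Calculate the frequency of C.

A–B: Beat frequency = 39/6 = 6.5 Hz.
B is below A, so f_B = 378.5 − 6.5 = 372 Hz.
B–C: Beat frequency = 30/8 = 3.75 Hz.
C is below B, so f_C = 372 − 3.75 = 368.25 Hz.

368.25 Hz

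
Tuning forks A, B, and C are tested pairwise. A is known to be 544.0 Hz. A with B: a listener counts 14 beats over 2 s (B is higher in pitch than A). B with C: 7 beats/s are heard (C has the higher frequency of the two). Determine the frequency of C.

558 Hz

A–B: Beat frequency = 14/2 = 7 Hz.
B is above A, so f_B = 544.0 + 7 = 551 Hz.
C is above B, so f_C = 551 + 7 = 558 Hz.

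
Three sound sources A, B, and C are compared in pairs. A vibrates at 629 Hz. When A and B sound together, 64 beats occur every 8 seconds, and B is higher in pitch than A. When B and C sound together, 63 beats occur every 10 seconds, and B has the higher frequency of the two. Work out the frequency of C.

A–B: Beat frequency = 64/8 = 8 Hz.
B is above A, so f_B = 629 + 8 = 637 Hz.
B–C: Beat frequency = 63/10 = 6.3 Hz.
C is below B, so f_C = 637 − 6.3 = 630.7 Hz.

630.7 Hz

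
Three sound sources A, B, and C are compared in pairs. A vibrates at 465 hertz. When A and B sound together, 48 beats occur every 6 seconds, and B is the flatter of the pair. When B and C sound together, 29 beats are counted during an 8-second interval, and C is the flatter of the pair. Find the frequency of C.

453.375 Hz

A–B: Beat frequency = 48/6 = 8 Hz.
B is below A, so f_B = 465 − 8 = 457 Hz.
B–C: Beat frequency = 29/8 = 3.625 Hz.
C is below B, so f_C = 457 − 3.625 = 453.375 Hz.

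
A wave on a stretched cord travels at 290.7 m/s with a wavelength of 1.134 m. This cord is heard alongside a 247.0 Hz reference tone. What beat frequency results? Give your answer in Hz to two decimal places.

Source frequency f = v/λ = 290.7/1.134 = 256.3492 Hz.
f_beat = |256.3492 − 247.0| = 9.35 Hz.

9.35 Hz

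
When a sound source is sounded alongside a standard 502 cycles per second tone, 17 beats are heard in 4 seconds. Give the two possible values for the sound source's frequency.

Beat frequency = 17/4 = 4.25 Hz.
|f − 502| = 4.25, so f = 502 ± 4.25.

497.75 Hz or 506.25 Hz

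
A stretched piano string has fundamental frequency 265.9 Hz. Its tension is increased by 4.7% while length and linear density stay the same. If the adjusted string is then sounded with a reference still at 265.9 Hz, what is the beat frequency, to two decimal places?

For a string, f ∝ √T, so the new frequency is 265.9·√1.047 = 272.0769 Hz.
f_beat = |272.0769 − 265.9| = 6.18 Hz.

6.18 Hz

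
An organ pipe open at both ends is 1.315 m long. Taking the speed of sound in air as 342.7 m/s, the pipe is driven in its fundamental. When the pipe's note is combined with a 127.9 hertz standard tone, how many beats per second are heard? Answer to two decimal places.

2.40 Hz

Open pipe: f_n = n·v/(2L) = 1·342.7/(2·1.315) = 130.3042 Hz.
f_beat = |130.3042 − 127.9| = 2.40 Hz.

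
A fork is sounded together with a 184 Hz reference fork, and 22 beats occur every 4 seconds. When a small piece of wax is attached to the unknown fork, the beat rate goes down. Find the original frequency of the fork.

189.5 Hz

Beat frequency = 22/4 = 5.5 Hz.
|f − 184| = 5.5, so the fork was at either 178.5 Hz or 189.5 Hz.
Loading a fork with wax lowers its frequency; the adjustment lowers the fork's frequency.
The beat rate fell, so the adjustment moved the fork toward 184 Hz — it must have started above the reference.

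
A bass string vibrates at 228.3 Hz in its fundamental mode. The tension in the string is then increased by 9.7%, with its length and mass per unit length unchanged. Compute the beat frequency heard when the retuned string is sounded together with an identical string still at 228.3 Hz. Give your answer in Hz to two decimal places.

For a string, f ∝ √T, so the new frequency is 228.3·√1.097 = 239.1163 Hz.
f_beat = |239.1163 − 228.3| = 10.82 Hz.

10.82 Hz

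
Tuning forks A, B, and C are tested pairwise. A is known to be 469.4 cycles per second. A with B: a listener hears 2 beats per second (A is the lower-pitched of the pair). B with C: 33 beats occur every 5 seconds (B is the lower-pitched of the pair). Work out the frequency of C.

B is above A, so f_B = 469.4 + 2 = 471.4 Hz.
B–C: Beat frequency = 33/5 = 6.6 Hz.
C is above B, so f_C = 471.4 + 6.6 = 478 Hz.

478 Hz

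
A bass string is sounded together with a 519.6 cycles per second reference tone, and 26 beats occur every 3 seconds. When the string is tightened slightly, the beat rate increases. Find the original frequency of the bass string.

Beat frequency = 26/3 = 8.6667 Hz.
|f − 519.6| = 8.6667, so the bass string was at either 510.9333 Hz or 528.2667 Hz.
Increasing tension raises a string's frequency; the adjustment raises the bass string's frequency.
The beat rate rose, so the adjustment moved the bass string further from 519.6 Hz — it was already above the reference.

528.2667 Hz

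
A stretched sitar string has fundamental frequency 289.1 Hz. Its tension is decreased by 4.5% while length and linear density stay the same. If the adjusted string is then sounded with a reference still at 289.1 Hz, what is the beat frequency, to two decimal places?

6.58 Hz

For a string, f ∝ √T, so the new frequency is 289.1·√0.955 = 282.5204 Hz.
f_beat = |282.5204 − 289.1| = 6.58 Hz.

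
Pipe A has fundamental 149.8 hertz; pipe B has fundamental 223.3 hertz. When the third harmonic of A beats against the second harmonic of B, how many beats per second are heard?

2.8 Hz

Third harmonic of the first: 3·149.8 = 449.4 Hz.
Second harmonic of the second: 2·223.3 = 446.6 Hz.
f_beat = |449.4 − 446.6| = 2.8 Hz.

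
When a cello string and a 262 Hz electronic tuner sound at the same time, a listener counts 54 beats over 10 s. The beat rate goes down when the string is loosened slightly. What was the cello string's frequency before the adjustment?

267.4 Hz

Beat frequency = 54/10 = 5.4 Hz.
|f − 262| = 5.4, so the cello string was at either 256.6 Hz or 267.4 Hz.
Reducing tension lowers a string's frequency; the adjustment lowers the cello string's frequency.
The beat rate fell, so the adjustment moved the cello string toward 262 Hz — it must have started above the reference.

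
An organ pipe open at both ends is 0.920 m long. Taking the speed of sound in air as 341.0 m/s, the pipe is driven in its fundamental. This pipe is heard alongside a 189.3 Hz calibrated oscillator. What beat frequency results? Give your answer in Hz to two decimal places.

Open pipe: f_n = n·v/(2L) = 1·341.0/(2·0.920) = 185.3261 Hz.
f_beat = |185.3261 − 189.3| = 3.97 Hz.

3.97 Hz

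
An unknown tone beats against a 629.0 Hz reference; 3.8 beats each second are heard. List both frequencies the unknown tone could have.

625.2 Hz or 632.8 Hz

|f − 629.0| = 3.8, so f = 629.0 ± 3.8.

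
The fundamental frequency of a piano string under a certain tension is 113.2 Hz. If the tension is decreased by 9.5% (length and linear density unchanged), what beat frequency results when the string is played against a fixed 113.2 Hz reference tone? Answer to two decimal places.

For a string, f ∝ √T, so the new frequency is 113.2·√0.905 = 107.6888 Hz.
f_beat = |107.6888 − 113.2| = 5.51 Hz.

5.51 Hz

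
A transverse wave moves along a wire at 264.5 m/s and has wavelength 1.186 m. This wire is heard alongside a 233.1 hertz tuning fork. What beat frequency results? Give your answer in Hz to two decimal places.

Source frequency f = v/λ = 264.5/1.186 = 223.0185 Hz.
f_beat = |223.0185 − 233.1| = 10.08 Hz.

10.08 Hz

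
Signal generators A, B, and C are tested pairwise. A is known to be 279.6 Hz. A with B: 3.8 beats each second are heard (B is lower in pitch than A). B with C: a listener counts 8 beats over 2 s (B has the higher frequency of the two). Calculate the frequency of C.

271.8 Hz

B is below A, so f_B = 279.6 − 3.8 = 275.8 Hz.
B–C: Beat frequency = 8/2 = 4 Hz.
C is below B, so f_C = 275.8 − 4 = 271.8 Hz.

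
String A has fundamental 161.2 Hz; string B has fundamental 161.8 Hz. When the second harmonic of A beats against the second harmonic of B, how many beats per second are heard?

Second harmonic of the first: 2·161.2 = 322.4 Hz.
Second harmonic of the second: 2·161.8 = 323.6 Hz.
f_beat = |322.4 − 323.6| = 1.2 Hz.

1.2 Hz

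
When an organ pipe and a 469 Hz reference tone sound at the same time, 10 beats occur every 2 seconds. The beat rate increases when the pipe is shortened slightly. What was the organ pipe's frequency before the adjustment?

474 Hz

Beat frequency = 10/2 = 5 Hz.
|f − 469| = 5, so the organ pipe was at either 464 Hz or 474 Hz.
A shorter pipe has a higher fundamental; the adjustment raises the organ pipe's frequency.
The beat rate rose, so the adjustment moved the organ pipe further from 469 Hz — it was already above the reference.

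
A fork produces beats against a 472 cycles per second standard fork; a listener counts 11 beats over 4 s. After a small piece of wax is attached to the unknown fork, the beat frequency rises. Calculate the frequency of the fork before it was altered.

469.25 Hz

Beat frequency = 11/4 = 2.75 Hz.
|f − 472| = 2.75, so the fork was at either 469.25 Hz or 474.75 Hz.
Loading a fork with wax lowers its frequency; the adjustment lowers the fork's frequency.
The beat rate rose, so the adjustment moved the fork further from 472 Hz — it was already below the reference.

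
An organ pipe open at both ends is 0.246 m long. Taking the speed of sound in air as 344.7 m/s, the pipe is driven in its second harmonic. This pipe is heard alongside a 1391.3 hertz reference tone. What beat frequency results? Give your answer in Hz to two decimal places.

9.92 Hz

Open pipe: f_n = n·v/(2L) = 2·344.7/(2·0.246) = 1401.2195 Hz.
f_beat = |1401.2195 − 1391.3| = 9.92 Hz.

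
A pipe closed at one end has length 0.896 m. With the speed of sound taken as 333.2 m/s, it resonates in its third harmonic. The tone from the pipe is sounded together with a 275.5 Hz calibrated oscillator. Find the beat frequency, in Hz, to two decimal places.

3.41 Hz

Closed pipe (odd harmonics): f_n = n·v/(4L) = 3·333.2/(4·0.896) = 278.9062 Hz.
f_beat = |278.9062 − 275.5| = 3.41 Hz.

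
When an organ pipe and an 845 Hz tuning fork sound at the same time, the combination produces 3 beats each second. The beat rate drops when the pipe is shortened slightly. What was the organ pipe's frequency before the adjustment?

|f − 845| = 3, so the organ pipe was at either 842 Hz or 848 Hz.
A shorter pipe has a higher fundamental; the adjustment raises the organ pipe's frequency.
The beat rate fell, so the adjustment moved the organ pipe toward 845 Hz — it must have started below the reference.

842 Hz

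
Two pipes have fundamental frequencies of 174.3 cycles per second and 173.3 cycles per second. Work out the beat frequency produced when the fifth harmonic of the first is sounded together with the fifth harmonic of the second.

5.0 Hz

Fifth harmonic of the first: 5·174.3 = 871.5 Hz.
Fifth harmonic of the second: 5·173.3 = 866.5 Hz.
f_beat = |871.5 − 866.5| = 5.0 Hz.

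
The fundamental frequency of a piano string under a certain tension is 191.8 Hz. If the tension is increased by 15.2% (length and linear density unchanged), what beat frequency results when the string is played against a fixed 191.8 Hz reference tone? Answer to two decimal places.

For a string, f ∝ √T, so the new frequency is 191.8·√1.152 = 205.8614 Hz.
f_beat = |205.8614 − 191.8| = 14.06 Hz.

14.06 Hz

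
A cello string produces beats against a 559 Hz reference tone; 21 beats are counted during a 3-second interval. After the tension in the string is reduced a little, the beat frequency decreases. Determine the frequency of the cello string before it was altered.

Beat frequency = 21/3 = 7 Hz.
|f − 559| = 7, so the cello string was at either 552 Hz or 566 Hz.
Lower tension means lower frequency; the adjustment lowers the cello string's frequency.
The beat rate fell, so the adjustment moved the cello string toward 559 Hz — it must have started above the reference.

566 Hz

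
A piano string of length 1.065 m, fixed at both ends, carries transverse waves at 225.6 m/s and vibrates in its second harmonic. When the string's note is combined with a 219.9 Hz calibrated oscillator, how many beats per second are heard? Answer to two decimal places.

For a string fixed at both ends, f_n = n·v/(2L) = 2·225.6/(2·1.065) = 211.8310 Hz.
f_beat = |211.8310 − 219.9| = 8.07 Hz.

8.07 Hz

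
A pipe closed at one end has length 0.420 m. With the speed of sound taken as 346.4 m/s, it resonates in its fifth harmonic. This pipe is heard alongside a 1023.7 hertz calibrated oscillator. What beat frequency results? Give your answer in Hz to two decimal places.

Closed pipe (odd harmonics): f_n = n·v/(4L) = 5·346.4/(4·0.420) = 1030.9524 Hz.
f_beat = |1030.9524 − 1023.7| = 7.25 Hz.

7.25 Hz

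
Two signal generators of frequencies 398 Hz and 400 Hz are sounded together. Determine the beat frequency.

2 Hz

Beats arise from superposition of two nearby frequencies; the beat rate is |f₁ − f₂|.
|398 − 400| = 2 Hz.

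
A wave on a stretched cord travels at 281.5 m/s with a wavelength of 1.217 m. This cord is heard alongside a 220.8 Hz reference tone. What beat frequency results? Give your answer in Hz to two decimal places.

Source frequency f = v/λ = 281.5/1.217 = 231.3065 Hz.
f_beat = |231.3065 − 220.8| = 10.51 Hz.

10.51 Hz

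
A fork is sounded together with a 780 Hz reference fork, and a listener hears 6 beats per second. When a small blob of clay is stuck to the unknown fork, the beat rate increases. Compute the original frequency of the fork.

|f − 780| = 6, so the fork was at either 774 Hz or 786 Hz.
Adding mass to a fork lowers its frequency; the adjustment lowers the fork's frequency.
The beat rate rose, so the adjustment moved the fork further from 780 Hz — it was already below the reference.

774 Hz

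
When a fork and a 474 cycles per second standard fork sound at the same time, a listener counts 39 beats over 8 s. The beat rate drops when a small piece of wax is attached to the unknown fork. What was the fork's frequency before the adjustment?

Beat frequency = 39/8 = 4.875 Hz.
|f − 474| = 4.875, so the fork was at either 469.125 Hz or 478.875 Hz.
Loading a fork with wax lowers its frequency; the adjustment lowers the fork's frequency.
The beat rate fell, so the adjustment moved the fork toward 474 Hz — it must have started above the reference.

478.875 Hz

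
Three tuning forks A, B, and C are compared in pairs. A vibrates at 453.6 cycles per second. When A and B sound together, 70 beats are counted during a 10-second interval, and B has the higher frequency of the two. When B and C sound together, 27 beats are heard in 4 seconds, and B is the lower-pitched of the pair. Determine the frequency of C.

467.35 Hz

A–B: Beat frequency = 70/10 = 7 Hz.
B is above A, so f_B = 453.6 + 7 = 460.6 Hz.
B–C: Beat frequency = 27/4 = 6.75 Hz.
C is above B, so f_C = 460.6 + 6.75 = 467.35 Hz.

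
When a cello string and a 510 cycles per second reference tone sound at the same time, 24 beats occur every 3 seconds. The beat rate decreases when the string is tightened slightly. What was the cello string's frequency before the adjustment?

502 Hz

Beat frequency = 24/3 = 8 Hz.
|f − 510| = 8, so the cello string was at either 502 Hz or 518 Hz.
Increasing tension raises a string's frequency; the adjustment raises the cello string's frequency.
The beat rate fell, so the adjustment moved the cello string toward 510 Hz — it must have started below the reference.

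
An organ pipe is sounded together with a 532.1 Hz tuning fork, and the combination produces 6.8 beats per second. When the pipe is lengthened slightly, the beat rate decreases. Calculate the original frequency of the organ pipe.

538.9 Hz

|f − 532.1| = 6.8, so the organ pipe was at either 525.3 Hz or 538.9 Hz.
A longer pipe has a lower fundamental; the adjustment lowers the organ pipe's frequency.
The beat rate fell, so the adjustment moved the organ pipe toward 532.1 Hz — it must have started above the reference.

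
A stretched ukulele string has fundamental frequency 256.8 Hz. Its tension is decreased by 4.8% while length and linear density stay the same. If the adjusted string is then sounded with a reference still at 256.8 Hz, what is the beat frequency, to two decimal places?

6.24 Hz

For a string, f ∝ √T, so the new frequency is 256.8·√0.952 = 250.5610 Hz.
f_beat = |250.5610 − 256.8| = 6.24 Hz.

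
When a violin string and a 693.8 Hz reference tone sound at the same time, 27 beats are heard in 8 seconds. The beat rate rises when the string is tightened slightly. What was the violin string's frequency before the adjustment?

697.175 Hz

Beat frequency = 27/8 = 3.375 Hz.
|f − 693.8| = 3.375, so the violin string was at either 690.425 Hz or 697.175 Hz.
Increasing tension raises a string's frequency; the adjustment raises the violin string's frequency.
The beat rate rose, so the adjustment moved the violin string further from 693.8 Hz — it was already above the reference.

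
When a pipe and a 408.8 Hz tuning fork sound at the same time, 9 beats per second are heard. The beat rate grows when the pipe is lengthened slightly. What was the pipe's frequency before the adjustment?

399.8 Hz

|f − 408.8| = 9, so the pipe was at either 399.8 Hz or 417.8 Hz.
A longer pipe has a lower fundamental; the adjustment lowers the pipe's frequency.
The beat rate rose, so the adjustment moved the pipe further from 408.8 Hz — it was already below the reference.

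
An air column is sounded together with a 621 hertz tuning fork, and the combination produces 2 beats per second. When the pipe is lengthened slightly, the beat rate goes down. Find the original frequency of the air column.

623 Hz

|f − 621| = 2, so the air column was at either 619 Hz or 623 Hz.
A longer pipe has a lower fundamental; the adjustment lowers the air column's frequency.
The beat rate fell, so the adjustment moved the air column toward 621 Hz — it must have started above the reference.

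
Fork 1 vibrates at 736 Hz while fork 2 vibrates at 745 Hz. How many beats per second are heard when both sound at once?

9 Hz

f_beat = |f₁ − f₂|.
|736 − 745| = 9 Hz.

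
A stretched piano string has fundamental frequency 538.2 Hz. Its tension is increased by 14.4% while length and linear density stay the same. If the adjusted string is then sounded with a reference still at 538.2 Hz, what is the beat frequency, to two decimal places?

For a string, f ∝ √T, so the new frequency is 538.2·√1.144 = 575.6476 Hz.
f_beat = |575.6476 − 538.2| = 37.45 Hz.

37.45 Hz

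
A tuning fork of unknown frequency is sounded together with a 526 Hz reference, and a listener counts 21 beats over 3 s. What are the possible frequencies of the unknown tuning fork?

519 Hz or 533 Hz

Beat frequency = 21/3 = 7 Hz.
|f − 526| = 7, so f = 526 ± 7.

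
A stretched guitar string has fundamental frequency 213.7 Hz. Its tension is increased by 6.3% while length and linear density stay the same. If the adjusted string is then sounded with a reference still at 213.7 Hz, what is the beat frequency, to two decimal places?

For a string, f ∝ √T, so the new frequency is 213.7·√1.063 = 220.3287 Hz.
f_beat = |220.3287 − 213.7| = 6.63 Hz.

6.63 Hz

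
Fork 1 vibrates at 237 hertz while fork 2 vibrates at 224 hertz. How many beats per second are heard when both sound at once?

13 Hz

The beat frequency equals the magnitude of the frequency difference.
|237 − 224| = 13 Hz.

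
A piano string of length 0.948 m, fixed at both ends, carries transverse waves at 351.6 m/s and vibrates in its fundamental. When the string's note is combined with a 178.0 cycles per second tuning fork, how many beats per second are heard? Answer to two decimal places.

For a string fixed at both ends, f_n = n·v/(2L) = 1·351.6/(2·0.948) = 185.4430 Hz.
f_beat = |185.4430 − 178.0| = 7.44 Hz.

7.44 Hz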